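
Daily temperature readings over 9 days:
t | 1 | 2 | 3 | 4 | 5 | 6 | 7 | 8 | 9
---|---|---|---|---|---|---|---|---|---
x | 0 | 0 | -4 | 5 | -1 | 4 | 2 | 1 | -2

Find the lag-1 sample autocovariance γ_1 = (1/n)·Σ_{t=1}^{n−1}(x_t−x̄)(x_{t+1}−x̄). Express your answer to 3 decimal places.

-2.800

Mean x̄ = (0 + 0 − 4 + 5 − 1 + 4 + 2 + 1 − 2)/9 = 0.5556
Σ_{t=1}^{8}(x_t−x̄)(x_{t+1}−x̄) = -25.1975
γ_1 = -25.1975 / 9 = -2.800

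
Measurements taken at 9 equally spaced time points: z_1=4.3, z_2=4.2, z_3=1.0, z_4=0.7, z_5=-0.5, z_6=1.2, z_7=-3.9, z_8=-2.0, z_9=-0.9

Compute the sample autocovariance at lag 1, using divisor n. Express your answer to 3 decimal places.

2.934

Mean z̄ = (4.3 + 4.2 + 1.0 + 0.7 − 0.5 + 1.2 − 3.9 − 2.0 − 0.9)/9 = 0.4556
Σ_{t=1}^{8}(z_t−z̄)(z_{t+1}−z̄) = 26.4036
γ_1 = 26.4036 / 9 = 2.934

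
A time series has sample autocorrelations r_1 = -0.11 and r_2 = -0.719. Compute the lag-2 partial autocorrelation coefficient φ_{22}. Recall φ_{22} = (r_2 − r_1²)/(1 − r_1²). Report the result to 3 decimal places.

-0.740

φ_{22} = (r_2 − r_1²) / (1 − r_1²)
r_1² = (-0.11)² = 0.0121
Numerator = -0.719 − 0.0121 = -0.7311; denominator = 1 − 0.0121 = 0.9879
φ_{22} = -0.7311 / 0.9879 = -0.740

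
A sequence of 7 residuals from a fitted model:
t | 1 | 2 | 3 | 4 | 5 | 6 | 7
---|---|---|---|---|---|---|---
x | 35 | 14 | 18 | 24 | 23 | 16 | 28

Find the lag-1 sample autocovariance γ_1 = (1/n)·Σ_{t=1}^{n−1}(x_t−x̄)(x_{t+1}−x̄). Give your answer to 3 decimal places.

Mean x̄ = (35 + 14 + 18 + 24 + 23 + 16 + 28)/7 = 22.5714
Deviations: 12.4286, -8.5714, -4.5714, 1.4286, 0.4286, -6.5714, 5.4286
Σ_{t=1}^{6}(x_t−x̄)(x_{t+1}−x̄) = -111.7551
γ_1 = -111.7551 / 7 = -15.965

-15.965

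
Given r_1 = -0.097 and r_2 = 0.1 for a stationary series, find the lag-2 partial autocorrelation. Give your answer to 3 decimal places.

φ_{22} = (r_2 − r_1²) / (1 − r_1²)
r_1² = (-0.097)² = 0.009409
Numerator = 0.1 − 0.0094 = 0.0906; denominator = 1 − 0.0094 = 0.9906
φ_{22} = 0.0906 / 0.9906 = 0.091

0.091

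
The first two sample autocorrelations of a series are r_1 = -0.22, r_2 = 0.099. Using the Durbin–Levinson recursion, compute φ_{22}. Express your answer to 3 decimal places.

φ_{22} = (r_2 − r_1²) / (1 − r_1²)
r_1² = (-0.22)² = 0.0484
Numerator = 0.099 − 0.0484 = 0.0506; denominator = 1 − 0.0484 = 0.9516
φ_{22} = 0.0506 / 0.9516 = 0.053

0.053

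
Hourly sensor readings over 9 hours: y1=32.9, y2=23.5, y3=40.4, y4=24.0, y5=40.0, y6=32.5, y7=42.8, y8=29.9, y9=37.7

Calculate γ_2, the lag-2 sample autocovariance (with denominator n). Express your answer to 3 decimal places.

Mean ȳ = (32.9 + 23.5 + 40.4 + 24.0 + 40.0 + 32.5 + 42.8 + 29.9 + 37.7)/9 = 33.7444
Σ_{t=1}^{7}(y_t−ȳ)(y_{t+2}−ȳ) = 245.2183
γ_2 = 245.2183 / 9 = 27.246

27.246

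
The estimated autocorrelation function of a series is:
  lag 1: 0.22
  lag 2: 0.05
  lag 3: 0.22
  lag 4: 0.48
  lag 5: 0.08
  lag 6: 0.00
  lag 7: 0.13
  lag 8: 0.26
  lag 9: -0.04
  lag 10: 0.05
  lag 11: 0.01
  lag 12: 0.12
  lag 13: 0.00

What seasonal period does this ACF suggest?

4

The largest autocorrelation is r_4 = 0.48, with a weaker echo at lag 8 (0.26); the remaining lags stay at or below 0.22. The elevated value at lag 1 (0.22), dropping to 0.05 at lag 2, reflects decaying short-term dependence rather than seasonality.
The dominant spike at lag 4 indicates a seasonal period of 4.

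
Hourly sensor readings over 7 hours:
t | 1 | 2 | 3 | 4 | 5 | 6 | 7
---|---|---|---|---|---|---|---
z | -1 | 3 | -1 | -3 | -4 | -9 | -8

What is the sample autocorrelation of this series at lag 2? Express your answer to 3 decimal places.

Mean z̄ = (-1 + 3 − 1 − 3 − 4 − 9 − 8)/7 = -3.2857
Deviations from mean: 2.2857, 6.2857, 2.2857, 0.2857, -0.7143, -5.7143, -4.7143
Numerator Σ_{t=1}^{5}(z_t−z̄)(z_{t+2}−z̄) = 7.1224
Denominator Σ(z_t−z̄)² = 105.4286
r_2 = 7.1224 / 105.4286 = 0.068

0.068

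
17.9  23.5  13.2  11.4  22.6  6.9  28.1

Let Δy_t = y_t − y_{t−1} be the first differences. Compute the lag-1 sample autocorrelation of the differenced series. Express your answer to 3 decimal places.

-0.574

First differences Δy: 5.6, -10.3, -1.8, 11.2, -15.7, 21.2
Mean of differences = 1.7000
Numerator Σ(Δy_t−Δȳ)(Δy_{t+1}−Δȳ) = -542.6500
Denominator Σ(Δy_t−Δȳ)² = 944.7200
r_1(Δy) = -542.6500 / 944.7200 = -0.574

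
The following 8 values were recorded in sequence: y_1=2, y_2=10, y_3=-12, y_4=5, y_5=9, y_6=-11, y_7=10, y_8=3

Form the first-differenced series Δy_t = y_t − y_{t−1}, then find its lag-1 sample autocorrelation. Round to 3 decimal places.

-0.648

First differences Δy: 8, -22, 17, 4, -20, 21, -7
Mean of differences = 0.1429
Numerator Σ(Δy_t−Δȳ)(Δy_{t+1}−Δȳ) = -1129.0204
Denominator Σ(Δy_t−Δȳ)² = 1742.8571
r_1(Δy) = -1129.0204 / 1742.8571 = -0.648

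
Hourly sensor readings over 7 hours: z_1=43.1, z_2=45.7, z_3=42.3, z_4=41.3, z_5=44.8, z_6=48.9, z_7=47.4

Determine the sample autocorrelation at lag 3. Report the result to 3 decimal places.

Mean z̄ = (43.1 + 45.7 + 42.3 + 41.3 + 44.8 + 48.9 + 47.4)/7 = 44.7857
Deviations from mean: -1.6857, 0.9143, -2.4857, -3.4857, 0.0143, 4.1143, 2.6143
Σ(z_t−z̄)(z_{t+3}−z̄) = (5.8759) + (0.0131) + (-10.2269) + (-9.1127) = -13.4506
Denominator Σ(z_t−z̄)² = 45.7686
r_3 = -13.4506 / 45.7686 = -0.294

-0.294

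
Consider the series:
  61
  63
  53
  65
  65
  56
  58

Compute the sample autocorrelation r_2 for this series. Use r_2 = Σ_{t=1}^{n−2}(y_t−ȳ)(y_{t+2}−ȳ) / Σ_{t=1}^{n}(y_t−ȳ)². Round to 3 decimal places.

-0.446

Mean ȳ = (61 + 63 + 53 + 65 + 65 + 56 + 58)/7 = 60.1429
Deviations from mean: 0.8571, 2.8571, -7.1429, 4.8571, 4.8571, -4.1429, -2.1429
Σ(y_t−ȳ)(y_{t+2}−ȳ) = (-6.1224) + (13.8776) + (-34.6939) + (-20.1224) + (-10.4082) = -57.4694
Denominator Σ(y_t−ȳ)² = 128.8571
r_2 = -57.4694 / 128.8571 = -0.446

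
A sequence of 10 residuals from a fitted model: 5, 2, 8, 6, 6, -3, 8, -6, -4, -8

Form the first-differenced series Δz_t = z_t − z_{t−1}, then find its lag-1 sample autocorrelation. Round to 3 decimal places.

First differences Δz: -3, 6, -2, 0, -9, 11, -14, 2, -4
Mean of differences = -1.4444
Numerator Σ(Δz_t−Δz̄)(Δz_{t+1}−Δz̄) = -329.7531
Denominator Σ(Δz_t−Δz̄)² = 448.2222
r_1(Δz) = -329.7531 / 448.2222 = -0.736

-0.736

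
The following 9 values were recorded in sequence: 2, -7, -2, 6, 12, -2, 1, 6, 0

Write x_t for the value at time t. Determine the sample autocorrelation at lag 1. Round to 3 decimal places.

Mean x̄ = (2 − 7 − 2 + 6 + 12 − 2 + 1 + 6 + 0)/9 = 1.7778
Numerator Σ_{t=1}^{8}(x_t−x̄)(x_{t+1}−x̄) = 11.9506
Denominator Σ(x_t−x̄)² = 249.5556
r_1 = 11.9506 / 249.5556 = 0.048

0.048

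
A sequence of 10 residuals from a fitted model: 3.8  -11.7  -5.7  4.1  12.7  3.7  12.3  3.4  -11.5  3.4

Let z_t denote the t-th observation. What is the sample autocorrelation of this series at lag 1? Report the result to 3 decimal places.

0.143

Mean z̄ = (3.8 − 11.7 − 5.7 + 4.1 + 12.7 + 3.7 + 12.3 + 3.4 − 11.5 + 3.4)/10 = 1.4500
Numerator Σ_{t=1}^{9}(z_t−z̄)(z_{t+1}−z̄) = 94.3625
Denominator Σ(z_t−z̄)² = 661.2450
r_1 = 94.3625 / 661.2450 = 0.143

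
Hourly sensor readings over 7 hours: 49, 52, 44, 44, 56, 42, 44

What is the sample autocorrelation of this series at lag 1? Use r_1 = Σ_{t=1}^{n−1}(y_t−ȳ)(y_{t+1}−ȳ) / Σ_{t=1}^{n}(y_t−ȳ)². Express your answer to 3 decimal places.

Mean ȳ = (49 + 52 + 44 + 44 + 56 + 42 + 44)/7 = 47.2857
Deviations from mean: 1.7143, 4.7143, -3.2857, -3.2857, 8.7143, -5.2857, -3.2857
Σ(y_t−ȳ)(y_{t+1}−ȳ) = (8.0816) + (-15.4898) + (10.7959) + (-28.6327) + (-46.0612) + (17.3673) = -53.9388
Denominator Σ(y_t−ȳ)² = 161.4286
r_1 = -53.9388 / 161.4286 = -0.334

-0.334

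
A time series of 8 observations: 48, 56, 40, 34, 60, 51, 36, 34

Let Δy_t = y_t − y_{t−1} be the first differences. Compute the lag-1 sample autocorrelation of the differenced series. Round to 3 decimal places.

-0.229

First differences Δy: 8, -16, -6, 26, -9, -15, -2
Mean of differences = -2.0000
Numerator Σ(Δy_t−Δȳ)(Δy_{t+1}−Δȳ) = -301.0000
Denominator Σ(Δy_t−Δȳ)² = 1314.0000
r_1(Δy) = -301.0000 / 1314.0000 = -0.229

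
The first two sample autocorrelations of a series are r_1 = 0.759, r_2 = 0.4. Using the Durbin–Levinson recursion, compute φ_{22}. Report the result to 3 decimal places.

-0.415

φ_{22} = (r_2 − r_1²) / (1 − r_1²)
r_1² = (0.759)² = 0.576081
Numerator = 0.4 − 0.5761 = -0.1761; denominator = 1 − 0.5761 = 0.4239
φ_{22} = -0.1761 / 0.4239 = -0.415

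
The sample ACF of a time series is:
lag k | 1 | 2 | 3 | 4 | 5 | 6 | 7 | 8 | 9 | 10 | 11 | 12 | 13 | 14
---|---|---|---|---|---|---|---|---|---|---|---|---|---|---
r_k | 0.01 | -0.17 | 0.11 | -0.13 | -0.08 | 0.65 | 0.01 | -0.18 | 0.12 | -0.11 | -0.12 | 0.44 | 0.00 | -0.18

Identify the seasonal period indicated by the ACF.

6

The largest autocorrelation is r_6 = 0.65, with a weaker echo at lag 12 (0.44); the remaining lags stay at or below 0.12.
The dominant spike at lag 6 indicates a seasonal period of 6.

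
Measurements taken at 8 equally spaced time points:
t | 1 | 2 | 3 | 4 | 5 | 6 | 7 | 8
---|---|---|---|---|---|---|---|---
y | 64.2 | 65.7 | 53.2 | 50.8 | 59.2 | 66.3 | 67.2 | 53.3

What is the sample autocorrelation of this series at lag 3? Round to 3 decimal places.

-0.462

Mean ȳ = (64.2 + 65.7 + 53.2 + 50.8 + 59.2 + 66.3 + 67.2 + 53.3)/8 = 59.9875
Deviations from mean: 4.2125, 5.7125, -6.7875, -9.1875, -0.7875, 6.3125, 7.2125, -6.6875
Σ(y_t−ȳ)(y_{t+3}−ȳ) = (-38.7023) + (-4.4986) + (-42.8461) + (-66.2648) + (5.2664) = -147.0455
Denominator Σ(y_t−ȳ)² = 318.0688
r_3 = -147.0455 / 318.0688 = -0.462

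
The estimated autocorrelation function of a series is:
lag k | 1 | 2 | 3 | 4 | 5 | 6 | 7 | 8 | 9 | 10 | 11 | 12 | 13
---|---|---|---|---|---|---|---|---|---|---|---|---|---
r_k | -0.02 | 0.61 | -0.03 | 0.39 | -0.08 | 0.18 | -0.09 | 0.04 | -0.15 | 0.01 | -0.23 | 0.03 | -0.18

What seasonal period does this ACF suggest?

The largest autocorrelation is r_2 = 0.61, with weaker echoes at lags 4 (0.39) and 6 (0.18); the remaining lags stay at or below 0.04.
The dominant spike at lag 2 indicates a seasonal period of 2.

2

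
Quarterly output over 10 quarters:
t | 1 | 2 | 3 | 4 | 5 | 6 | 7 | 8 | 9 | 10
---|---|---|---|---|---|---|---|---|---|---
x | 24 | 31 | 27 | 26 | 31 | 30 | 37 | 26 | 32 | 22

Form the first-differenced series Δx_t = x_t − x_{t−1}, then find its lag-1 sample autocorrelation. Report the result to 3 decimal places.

First differences Δx: 7, -4, -1, 5, -1, 7, -11, 6, -10
Mean of differences = -0.2222
Numerator Σ(Δx_t−Δx̄)(Δx_{t+1}−Δx̄) = -243.8272
Denominator Σ(Δx_t−Δx̄)² = 397.5556
r_1(Δx) = -243.8272 / 397.5556 = -0.613

-0.613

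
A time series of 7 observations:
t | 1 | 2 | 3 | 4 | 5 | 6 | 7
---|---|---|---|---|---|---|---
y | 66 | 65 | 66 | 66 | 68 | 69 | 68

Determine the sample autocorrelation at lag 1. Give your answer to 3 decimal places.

Mean ȳ = (66 + 65 + 66 + 66 + 68 + 69 + 68)/7 = 66.8571
Σ(y_t−ȳ)(y_{t+1}−ȳ) = (1.5918) + (1.5918) + (0.7347) + (-0.9796) + (2.4490) + (2.4490) = 7.8367
Denominator Σ(y_t−ȳ)² = 12.8571
r_1 = 7.8367 / 12.8571 = 0.610

0.610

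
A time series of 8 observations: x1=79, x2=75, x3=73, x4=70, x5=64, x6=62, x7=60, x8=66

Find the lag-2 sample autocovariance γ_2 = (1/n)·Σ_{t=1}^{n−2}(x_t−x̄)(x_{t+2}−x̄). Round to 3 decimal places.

Mean x̄ = (79 + 75 + 73 + 70 + 64 + 62 + 60 + 66)/8 = 68.6250
Σ_{t=1}^{6}(x_t−x̄)(x_{t+2}−x̄) = 82.0938
γ_2 = 82.0938 / 8 = 10.262

10.262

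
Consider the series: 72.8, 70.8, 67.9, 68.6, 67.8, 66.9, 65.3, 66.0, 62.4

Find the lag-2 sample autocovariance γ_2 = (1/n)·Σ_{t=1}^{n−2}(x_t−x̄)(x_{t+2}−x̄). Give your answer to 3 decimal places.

1.862

Mean x̄ = (72.8 + 70.8 + 67.9 + 68.6 + 67.8 + 66.9 + 65.3 + 66.0 + 62.4)/9 = 67.6111
Σ_{t=1}^{7}(x_t−x̄)(x_{t+2}−x̄) = 16.7564
γ_2 = 16.7564 / 9 = 1.862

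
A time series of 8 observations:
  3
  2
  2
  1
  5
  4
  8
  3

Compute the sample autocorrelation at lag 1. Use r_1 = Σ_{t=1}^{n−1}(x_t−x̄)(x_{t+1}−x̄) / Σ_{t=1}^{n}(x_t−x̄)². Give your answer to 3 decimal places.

0.110

Mean x̄ = (3 + 2 + 2 + 1 + 5 + 4 + 8 + 3)/8 = 3.5000
Deviations from mean: -0.5000, -1.5000, -1.5000, -2.5000, 1.5000, 0.5000, 4.5000, -0.5000
Numerator Σ_{t=1}^{7}(x_t−x̄)(x_{t+1}−x̄) = 3.7500
Denominator Σ(x_t−x̄)² = 34.0000
r_1 = 3.7500 / 34.0000 = 0.110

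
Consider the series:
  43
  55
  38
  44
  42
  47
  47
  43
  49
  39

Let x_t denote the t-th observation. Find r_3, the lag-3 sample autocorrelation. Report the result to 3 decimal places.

-0.187

Mean x̄ = (43 + 55 + 38 + 44 + 42 + 47 + 47 + 43 + 49 + 39)/10 = 44.7000
Numerator Σ_{t=1}^{7}(x_t−x̄)(x_{t+3}−x̄) = -42.2700
Denominator Σ(x_t−x̄)² = 226.1000
r_3 = -42.2700 / 226.1000 = -0.187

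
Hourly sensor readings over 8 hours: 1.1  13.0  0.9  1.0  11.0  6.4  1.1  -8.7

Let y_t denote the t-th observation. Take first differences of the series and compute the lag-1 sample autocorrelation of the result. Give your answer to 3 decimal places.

First differences Δy: 11.9, -12.1, 0.1, 10.0, -4.6, -5.3, -9.8
Mean of differences = -1.4000
Numerator Σ(Δy_t−Δȳ)(Δy_{t+1}−Δȳ) = -132.5000
Denominator Σ(Δy_t−Δȳ)² = 519.6000
r_1(Δy) = -132.5000 / 519.6000 = -0.255

-0.255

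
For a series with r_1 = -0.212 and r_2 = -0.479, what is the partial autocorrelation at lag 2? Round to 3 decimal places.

-0.549

φ_{22} = (r_2 − r_1²) / (1 − r_1²)
r_1² = (-0.212)² = 0.044944
Numerator = -0.479 − 0.0449 = -0.5239; denominator = 1 − 0.0449 = 0.9551
φ_{22} = -0.5239 / 0.9551 = -0.549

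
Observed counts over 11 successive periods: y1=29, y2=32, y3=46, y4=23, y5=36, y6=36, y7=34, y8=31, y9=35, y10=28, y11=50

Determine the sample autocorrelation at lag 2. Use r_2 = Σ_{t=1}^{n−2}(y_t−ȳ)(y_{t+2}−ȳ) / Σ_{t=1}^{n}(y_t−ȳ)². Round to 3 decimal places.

Mean ȳ = (29 + 32 + 46 + 23 + 36 + 36 + 34 + 31 + 35 + 28 + 50)/11 = 34.5455
Numerator Σ_{t=1}^{9}(y_t−ȳ)(y_{t+2}−ȳ) = -10.2314
Denominator Σ(y_t−ȳ)² = 600.7273
r_2 = -10.2314 / 600.7273 = -0.017

-0.017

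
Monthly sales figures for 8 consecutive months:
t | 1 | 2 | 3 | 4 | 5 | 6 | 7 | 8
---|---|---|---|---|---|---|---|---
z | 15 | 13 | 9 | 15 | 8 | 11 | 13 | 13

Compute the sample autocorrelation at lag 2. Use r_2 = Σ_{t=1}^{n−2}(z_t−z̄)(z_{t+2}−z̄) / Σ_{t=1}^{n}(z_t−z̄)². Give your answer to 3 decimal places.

Mean z̄ = (15 + 13 + 9 + 15 + 8 + 11 + 13 + 13)/8 = 12.1250
Deviations from mean: 2.8750, 0.8750, -3.1250, 2.8750, -4.1250, -1.1250, 0.8750, 0.8750
Σ(z_t−z̄)(z_{t+2}−z̄) = (-8.9844) + (2.5156) + (12.8906) + (-3.2344) + (-3.6094) + (-0.9844) = -1.4063
Denominator Σ(z_t−z̄)² = 46.8750
r_2 = -1.4063 / 46.8750 = -0.030

-0.030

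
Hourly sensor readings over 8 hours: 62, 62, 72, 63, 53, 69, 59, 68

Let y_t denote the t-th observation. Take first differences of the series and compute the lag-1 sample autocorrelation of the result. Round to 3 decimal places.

First differences Δy: 0, 10, -9, -10, 16, -10, 9
Mean of differences = 0.8571
Numerator Σ(Δy_t−Δȳ)(Δy_{t+1}−Δȳ) = -408.1633
Denominator Σ(Δy_t−Δȳ)² = 712.8571
r_1(Δy) = -408.1633 / 712.8571 = -0.573

-0.573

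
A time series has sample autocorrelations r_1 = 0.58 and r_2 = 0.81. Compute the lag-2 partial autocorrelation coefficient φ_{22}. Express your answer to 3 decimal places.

φ_{22} = (r_2 − r_1²) / (1 − r_1²)
r_1² = (0.58)² = 0.3364
Numerator = 0.81 − 0.3364 = 0.4736; denominator = 1 − 0.3364 = 0.6636
φ_{22} = 0.4736 / 0.6636 = 0.714

0.714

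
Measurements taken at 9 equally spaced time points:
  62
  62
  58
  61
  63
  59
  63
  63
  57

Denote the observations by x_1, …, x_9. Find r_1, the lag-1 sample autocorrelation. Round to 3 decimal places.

-0.322

Mean x̄ = (62 + 62 + 58 + 61 + 63 + 59 + 63 + 63 + 57)/9 = 60.8889
Numerator Σ_{t=1}^{8}(x_t−x̄)(x_{t+1}−x̄) = -13.7901
Denominator Σ(x_t−x̄)² = 42.8889
r_1 = -13.7901 / 42.8889 = -0.322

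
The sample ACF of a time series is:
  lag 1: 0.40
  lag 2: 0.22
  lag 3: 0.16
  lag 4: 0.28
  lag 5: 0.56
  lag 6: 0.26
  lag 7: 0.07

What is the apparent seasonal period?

The largest autocorrelation is r_5 = 0.56; the remaining lags stay at or below 0.40. The elevated value at lag 1 (0.40), dropping to 0.22 at lag 2, reflects decaying short-term dependence rather than seasonality.
The dominant spike at lag 5 indicates a seasonal period of 5.

5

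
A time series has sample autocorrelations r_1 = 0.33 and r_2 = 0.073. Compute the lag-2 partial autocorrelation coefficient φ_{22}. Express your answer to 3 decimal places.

-0.040

φ_{22} = (r_2 − r_1²) / (1 − r_1²)
r_1² = (0.33)² = 0.1089
Numerator = 0.073 − 0.1089 = -0.0359; denominator = 1 − 0.1089 = 0.8911
φ_{22} = -0.0359 / 0.8911 = -0.040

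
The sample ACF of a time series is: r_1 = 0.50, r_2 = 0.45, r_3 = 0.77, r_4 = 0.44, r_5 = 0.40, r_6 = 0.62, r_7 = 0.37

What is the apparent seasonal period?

3

The largest autocorrelation is r_3 = 0.77, with a weaker echo at lag 6 (0.62); the remaining lags stay at or below 0.50. The elevated value at lag 1 (0.50), dropping to 0.45 at lag 2, reflects decaying short-term dependence rather than seasonality.
The dominant spike at lag 3 indicates a seasonal period of 3.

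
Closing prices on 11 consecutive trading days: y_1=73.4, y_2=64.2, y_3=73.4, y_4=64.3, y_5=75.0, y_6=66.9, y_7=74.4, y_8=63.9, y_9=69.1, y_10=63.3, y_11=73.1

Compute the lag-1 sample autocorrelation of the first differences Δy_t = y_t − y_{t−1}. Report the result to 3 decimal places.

First differences Δy: -9.2, 9.2, -9.1, 10.7, -8.1, 7.5, -10.5, 5.2, -5.8, 9.8
Mean of differences = -0.0300
Numerator Σ(Δy_t−Δȳ)(Δy_{t+1}−Δȳ) = -633.5279
Denominator Σ(Δy_t−Δȳ)² = 755.4010
r_1(Δy) = -633.5279 / 755.4010 = -0.839

-0.839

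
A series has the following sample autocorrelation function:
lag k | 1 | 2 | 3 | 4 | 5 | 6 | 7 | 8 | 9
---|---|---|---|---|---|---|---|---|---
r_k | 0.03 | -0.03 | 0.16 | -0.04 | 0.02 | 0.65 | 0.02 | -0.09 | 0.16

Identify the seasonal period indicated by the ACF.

6

The largest autocorrelation is r_6 = 0.65; the remaining lags stay at or below 0.16.
The dominant spike at lag 6 indicates a seasonal period of 6.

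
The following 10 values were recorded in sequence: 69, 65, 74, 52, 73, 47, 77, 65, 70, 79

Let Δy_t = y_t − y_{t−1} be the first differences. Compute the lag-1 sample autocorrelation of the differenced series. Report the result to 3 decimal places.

-0.847

First differences Δy: -4, 9, -22, 21, -26, 30, -12, 5, 9
Mean of differences = 1.1111
Numerator Σ(Δy_t−Δȳ)(Δy_{t+1}−Δȳ) = -2403.7901
Denominator Σ(Δy_t−Δȳ)² = 2836.8889
r_1(Δy) = -2403.7901 / 2836.8889 = -0.847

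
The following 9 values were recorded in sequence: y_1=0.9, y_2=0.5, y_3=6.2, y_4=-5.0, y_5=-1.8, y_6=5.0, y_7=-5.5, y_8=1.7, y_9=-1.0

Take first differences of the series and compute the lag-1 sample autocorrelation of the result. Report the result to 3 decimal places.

First differences Δy: -0.4, 5.7, -11.2, 3.2, 6.8, -10.5, 7.2, -2.7
Mean of differences = -0.2375
Numerator Σ(Δy_t−Δȳ)(Δy_{t+1}−Δȳ) = -246.4114
Denominator Σ(Δy_t−Δȳ)² = 383.4988
r_1(Δy) = -246.4114 / 383.4988 = -0.643

-0.643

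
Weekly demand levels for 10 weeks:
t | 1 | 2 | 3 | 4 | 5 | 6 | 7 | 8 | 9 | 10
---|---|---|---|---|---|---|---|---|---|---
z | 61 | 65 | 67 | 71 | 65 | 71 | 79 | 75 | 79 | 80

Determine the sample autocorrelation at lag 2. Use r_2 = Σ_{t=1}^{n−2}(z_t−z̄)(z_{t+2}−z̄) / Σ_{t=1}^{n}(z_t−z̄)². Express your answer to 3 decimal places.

Mean z̄ = (61 + 65 + 67 + 71 + 65 + 71 + 79 + 75 + 79 + 80)/10 = 71.3000
Numerator Σ_{t=1}^{8}(z_t−z̄)(z_{t+2}−z̄) = 115.2200
Denominator Σ(z_t−z̄)² = 412.1000
r_2 = 115.2200 / 412.1000 = 0.280

0.280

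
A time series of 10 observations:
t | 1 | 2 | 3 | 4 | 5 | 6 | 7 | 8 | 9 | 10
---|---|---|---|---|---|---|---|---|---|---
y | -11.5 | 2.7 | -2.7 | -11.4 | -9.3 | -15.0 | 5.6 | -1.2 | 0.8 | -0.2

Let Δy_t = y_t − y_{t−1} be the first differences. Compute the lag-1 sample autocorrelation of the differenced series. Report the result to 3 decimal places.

-0.413

First differences Δy: 14.2, -5.4, -8.7, 2.1, -5.7, 20.6, -6.8, 2.0, -1.0
Mean of differences = 1.2556
Numerator Σ(Δy_t−Δȳ)(Δy_{t+1}−Δȳ) = -332.2309
Denominator Σ(Δy_t−Δȳ)² = 804.8022
r_1(Δy) = -332.2309 / 804.8022 = -0.413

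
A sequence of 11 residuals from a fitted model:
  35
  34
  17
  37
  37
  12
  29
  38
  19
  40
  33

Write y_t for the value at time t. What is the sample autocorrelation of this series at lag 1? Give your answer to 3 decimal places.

Mean ȳ = (35 + 34 + 17 + 37 + 37 + 12 + 29 + 38 + 19 + 40 + 33)/11 = 30.0909
Numerator Σ_{t=1}^{10}(y_t−ȳ)(y_{t+1}−ȳ) = -357.3719
Denominator Σ(y_t−ȳ)² = 926.9091
r_1 = -357.3719 / 926.9091 = -0.386

-0.386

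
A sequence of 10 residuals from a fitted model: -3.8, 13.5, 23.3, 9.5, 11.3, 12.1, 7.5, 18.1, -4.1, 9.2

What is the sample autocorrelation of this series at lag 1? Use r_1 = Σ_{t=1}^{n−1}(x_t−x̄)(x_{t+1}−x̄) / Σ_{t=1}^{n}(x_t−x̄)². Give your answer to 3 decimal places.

-0.200

Mean x̄ = (-3.8 + 13.5 + 23.3 + 9.5 + 11.3 + 12.1 + 7.5 + 18.1 − 4.1 + 9.2)/10 = 9.6600
Numerator Σ_{t=1}^{9}(x_t−x̄)(x_{t+1}−x̄) = -131.0576
Denominator Σ(x_t−x̄)² = 656.0840
r_1 = -131.0576 / 656.0840 = -0.200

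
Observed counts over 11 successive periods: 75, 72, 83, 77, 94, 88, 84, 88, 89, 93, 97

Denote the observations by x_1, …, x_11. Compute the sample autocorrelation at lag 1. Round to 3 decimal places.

Mean x̄ = (75 + 72 + 83 + 77 + 94 + 88 + 84 + 88 + 89 + 93 + 97)/11 = 85.4545
Numerator Σ_{t=1}^{10}(x_t−x̄)(x_{t+1}−x̄) = 259.4298
Denominator Σ(x_t−x̄)² = 658.7273
r_1 = 259.4298 / 658.7273 = 0.394

0.394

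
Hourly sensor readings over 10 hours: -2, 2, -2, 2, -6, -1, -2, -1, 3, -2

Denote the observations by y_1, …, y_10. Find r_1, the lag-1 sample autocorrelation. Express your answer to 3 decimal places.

-0.450

Mean ȳ = (-2 + 2 − 2 + 2 − 6 − 1 − 2 − 1 + 3 − 2)/10 = -0.9000
Numerator Σ_{t=1}^{9}(y_t−ȳ)(y_{t+1}−ȳ) = -28.3100
Denominator Σ(y_t−ȳ)² = 62.9000
r_1 = -28.3100 / 62.9000 = -0.450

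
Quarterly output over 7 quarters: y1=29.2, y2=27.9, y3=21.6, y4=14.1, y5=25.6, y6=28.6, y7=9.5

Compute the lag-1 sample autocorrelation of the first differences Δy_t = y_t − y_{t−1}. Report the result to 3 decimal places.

-0.115

First differences Δy: -1.3, -6.3, -7.5, 11.5, 3.0, -19.1
Mean of differences = -3.2833
Numerator Σ(Δy_t−Δȳ)(Δy_{t+1}−Δȳ) = -62.0919
Denominator Σ(Δy_t−Δȳ)² = 539.0083
r_1(Δy) = -62.0919 / 539.0083 = -0.115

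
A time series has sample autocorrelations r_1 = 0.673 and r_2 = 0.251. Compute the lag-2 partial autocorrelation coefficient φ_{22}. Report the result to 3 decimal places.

φ_{22} = (r_2 − r_1²) / (1 − r_1²)
r_1² = (0.673)² = 0.452929
Numerator = 0.251 − 0.4529 = -0.2019; denominator = 1 − 0.4529 = 0.5471
φ_{22} = -0.2019 / 0.5471 = -0.369

-0.369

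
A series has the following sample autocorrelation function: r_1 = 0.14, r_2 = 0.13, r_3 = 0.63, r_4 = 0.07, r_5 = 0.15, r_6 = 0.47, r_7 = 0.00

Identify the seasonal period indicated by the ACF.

3

The largest autocorrelation is r_3 = 0.63, with a weaker echo at lag 6 (0.47); the remaining lags stay at or below 0.15.
The dominant spike at lag 3 indicates a seasonal period of 3.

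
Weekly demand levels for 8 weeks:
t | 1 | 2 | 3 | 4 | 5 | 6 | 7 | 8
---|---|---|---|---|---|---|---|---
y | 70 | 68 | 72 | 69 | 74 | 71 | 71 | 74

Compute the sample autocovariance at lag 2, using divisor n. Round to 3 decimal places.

Mean ȳ = (70 + 68 + 72 + 69 + 74 + 71 + 71 + 74)/8 = 71.1250
Deviations: -1.1250, -3.1250, 0.8750, -2.1250, 2.8750, -0.1250, -0.1250, 2.8750
Σ_{t=1}^{6}(y_t−ȳ)(y_{t+2}−ȳ) = 7.7188
γ_2 = 7.7188 / 8 = 0.965

0.965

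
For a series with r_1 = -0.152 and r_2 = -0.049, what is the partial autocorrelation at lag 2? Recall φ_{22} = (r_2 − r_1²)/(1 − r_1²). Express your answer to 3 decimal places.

φ_{22} = (r_2 − r_1²) / (1 − r_1²)
r_1² = (-0.152)² = 0.023104
Numerator = -0.049 − 0.0231 = -0.0721; denominator = 1 − 0.0231 = 0.9769
φ_{22} = -0.0721 / 0.9769 = -0.074

-0.074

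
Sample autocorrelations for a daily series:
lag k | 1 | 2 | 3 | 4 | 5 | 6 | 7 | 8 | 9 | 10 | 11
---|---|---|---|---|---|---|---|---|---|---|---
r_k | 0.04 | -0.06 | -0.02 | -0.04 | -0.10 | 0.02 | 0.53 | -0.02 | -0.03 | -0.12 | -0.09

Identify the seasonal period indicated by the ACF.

7

The largest autocorrelation is r_7 = 0.53; the remaining lags stay at or below 0.04.
The dominant spike at lag 7 indicates a seasonal period of 7.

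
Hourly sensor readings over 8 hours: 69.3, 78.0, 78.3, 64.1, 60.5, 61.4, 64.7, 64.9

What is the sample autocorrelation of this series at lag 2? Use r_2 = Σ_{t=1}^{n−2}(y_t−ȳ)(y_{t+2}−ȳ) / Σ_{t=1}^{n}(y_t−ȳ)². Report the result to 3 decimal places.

Mean ȳ = (69.3 + 78.0 + 78.3 + 64.1 + 60.5 + 61.4 + 64.7 + 64.9)/8 = 67.6500
Deviations from mean: 1.6500, 10.3500, 10.6500, -3.5500, -7.1500, -6.2500, -2.9500, -2.7500
Numerator Σ_{t=1}^{6}(y_t−ȳ)(y_{t+2}−ȳ) = -34.8500
Denominator Σ(y_t−ȳ)² = 342.3200
r_2 = -34.8500 / 342.3200 = -0.102

-0.102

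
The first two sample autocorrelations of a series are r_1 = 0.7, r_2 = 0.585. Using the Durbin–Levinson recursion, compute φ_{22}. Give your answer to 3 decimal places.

0.186

φ_{22} = (r_2 − r_1²) / (1 − r_1²)
r_1² = (0.7)² = 0.49
Numerator = 0.585 − 0.4900 = 0.0950; denominator = 1 − 0.4900 = 0.5100
φ_{22} = 0.0950 / 0.5100 = 0.186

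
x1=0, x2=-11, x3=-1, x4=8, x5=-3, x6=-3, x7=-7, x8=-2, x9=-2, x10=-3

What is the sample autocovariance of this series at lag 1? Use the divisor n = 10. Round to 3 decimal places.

-2.316

Mean x̄ = (0 − 11 − 1 + 8 − 3 − 3 − 7 − 2 − 2 − 3)/10 = -2.4000
Σ_{t=1}^{9}(x_t−x̄)(x_{t+1}−x̄) = -23.1600
γ_1 = -23.1600 / 10 = -2.316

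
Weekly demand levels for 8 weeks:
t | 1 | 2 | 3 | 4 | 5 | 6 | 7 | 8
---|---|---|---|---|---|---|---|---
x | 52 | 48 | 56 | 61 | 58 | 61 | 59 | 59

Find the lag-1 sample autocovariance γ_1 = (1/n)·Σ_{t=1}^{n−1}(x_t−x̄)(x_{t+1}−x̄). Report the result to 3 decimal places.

Mean x̄ = (52 + 48 + 56 + 61 + 58 + 61 + 59 + 59)/8 = 56.7500
Σ_{t=1}^{7}(x_t−x̄)(x_{t+1}−x̄) = 70.1875
γ_1 = 70.1875 / 8 = 8.773

8.773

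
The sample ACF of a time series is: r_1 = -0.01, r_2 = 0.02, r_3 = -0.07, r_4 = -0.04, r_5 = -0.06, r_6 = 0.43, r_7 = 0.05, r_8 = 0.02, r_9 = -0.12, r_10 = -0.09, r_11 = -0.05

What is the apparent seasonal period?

6

The largest autocorrelation is r_6 = 0.43; the remaining lags stay at or below 0.05.
The dominant spike at lag 6 indicates a seasonal period of 6.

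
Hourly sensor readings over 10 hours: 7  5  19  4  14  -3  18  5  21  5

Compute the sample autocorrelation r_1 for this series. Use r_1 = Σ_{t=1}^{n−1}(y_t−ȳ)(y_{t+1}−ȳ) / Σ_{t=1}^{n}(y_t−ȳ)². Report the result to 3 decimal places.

Mean ȳ = (7 + 5 + 19 + 4 + 14 − 3 + 18 + 5 + 21 + 5)/10 = 9.5000
Numerator Σ_{t=1}^{9}(y_t−ȳ)(y_{t+1}−ȳ) = -412.7500
Denominator Σ(y_t−ȳ)² = 568.5000
r_1 = -412.7500 / 568.5000 = -0.726

-0.726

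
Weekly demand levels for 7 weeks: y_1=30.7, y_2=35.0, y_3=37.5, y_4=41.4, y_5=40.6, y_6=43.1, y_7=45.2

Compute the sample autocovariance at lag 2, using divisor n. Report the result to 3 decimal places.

2.860

Mean ȳ = (30.7 + 35.0 + 37.5 + 41.4 + 40.6 + 43.1 + 45.2)/7 = 39.0714
Deviations: -8.3714, -4.0714, -1.5714, 2.3286, 1.5286, 4.0286, 6.1286
Σ_{t=1}^{5}(y_t−ȳ)(y_{t+2}−ȳ) = 20.0212
γ_2 = 20.0212 / 7 = 2.860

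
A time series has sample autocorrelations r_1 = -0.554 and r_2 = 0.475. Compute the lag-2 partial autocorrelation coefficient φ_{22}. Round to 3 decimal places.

0.243

φ_{22} = (r_2 − r_1²) / (1 − r_1²)
r_1² = (-0.554)² = 0.306916
Numerator = 0.475 − 0.3069 = 0.1681; denominator = 1 − 0.3069 = 0.6931
φ_{22} = 0.1681 / 0.6931 = 0.243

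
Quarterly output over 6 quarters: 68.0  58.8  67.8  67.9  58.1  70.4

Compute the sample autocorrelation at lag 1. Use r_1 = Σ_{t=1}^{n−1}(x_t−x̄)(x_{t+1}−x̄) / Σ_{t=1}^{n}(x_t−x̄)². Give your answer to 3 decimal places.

-0.598

Mean x̄ = (68.0 + 58.8 + 67.8 + 67.9 + 58.1 + 70.4)/6 = 65.1667
Σ(x_t−x̄)(x_{t+1}−x̄) = (-18.0389) + (-16.7656) + (7.1978) + (-19.3156) + (-36.9822) = -83.9044
Denominator Σ(x_t−x̄)² = 140.2933
r_1 = -83.9044 / 140.2933 = -0.598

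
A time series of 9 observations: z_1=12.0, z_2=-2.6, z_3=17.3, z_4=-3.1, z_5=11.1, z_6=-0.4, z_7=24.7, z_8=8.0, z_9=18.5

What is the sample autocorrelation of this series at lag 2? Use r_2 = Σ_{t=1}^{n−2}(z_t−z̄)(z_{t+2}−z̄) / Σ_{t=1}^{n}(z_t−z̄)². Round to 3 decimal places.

0.616

Mean z̄ = (12.0 − 2.6 + 17.3 − 3.1 + 11.1 − 0.4 + 24.7 + 8.0 + 18.5)/9 = 9.5000
Numerator Σ_{t=1}^{7}(z_t−z̄)(z_{t+2}−z̄) = 485.1500
Denominator Σ(z_t−z̄)² = 787.1200
r_2 = 485.1500 / 787.1200 = 0.616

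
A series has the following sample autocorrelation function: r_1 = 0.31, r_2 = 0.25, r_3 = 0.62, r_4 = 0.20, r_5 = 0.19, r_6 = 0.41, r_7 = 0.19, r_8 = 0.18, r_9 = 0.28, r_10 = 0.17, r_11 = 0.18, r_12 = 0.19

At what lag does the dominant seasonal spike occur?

3

The largest autocorrelation is r_3 = 0.62, with a weaker echo at lag 6 (0.41); the remaining lags stay at or below 0.31. The elevated value at lag 1 (0.31), dropping to 0.25 at lag 2, reflects decaying short-term dependence rather than seasonality.
The dominant spike at lag 3 indicates a seasonal period of 3.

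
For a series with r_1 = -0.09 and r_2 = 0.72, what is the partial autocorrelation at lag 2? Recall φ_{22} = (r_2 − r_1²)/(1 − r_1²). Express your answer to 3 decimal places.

0.718

φ_{22} = (r_2 − r_1²) / (1 − r_1²)
r_1² = (-0.09)² = 0.0081
Numerator = 0.72 − 0.0081 = 0.7119; denominator = 1 − 0.0081 = 0.9919
φ_{22} = 0.7119 / 0.9919 = 0.718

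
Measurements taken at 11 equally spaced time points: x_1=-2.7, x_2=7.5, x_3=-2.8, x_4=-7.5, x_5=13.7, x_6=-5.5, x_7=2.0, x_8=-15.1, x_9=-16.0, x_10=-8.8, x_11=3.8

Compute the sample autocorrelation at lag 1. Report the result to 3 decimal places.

Mean x̄ = (-2.7 + 7.5 − 2.8 − 7.5 + 13.7 − 5.5 + 2.0 − 15.1 − 16.0 − 8.8 + 3.8)/11 = -2.8545
Numerator Σ_{t=1}^{10}(x_t−x̄)(x_{t+1}−x̄) = 8.4888
Denominator Σ(x_t−x̄)² = 835.8273
r_1 = 8.4888 / 835.8273 = 0.010

0.010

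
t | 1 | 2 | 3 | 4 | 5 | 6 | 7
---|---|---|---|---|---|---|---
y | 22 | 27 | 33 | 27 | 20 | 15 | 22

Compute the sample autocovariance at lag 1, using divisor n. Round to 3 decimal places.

Mean ȳ = (22 + 27 + 33 + 27 + 20 + 15 + 22)/7 = 23.7143
Deviations: -1.7143, 3.2857, 9.2857, 3.2857, -3.7143, -8.7143, -1.7143
Σ_{t=1}^{6}(y_t−ȳ)(y_{t+1}−ȳ) = 90.4898
γ_1 = 90.4898 / 7 = 12.927

12.927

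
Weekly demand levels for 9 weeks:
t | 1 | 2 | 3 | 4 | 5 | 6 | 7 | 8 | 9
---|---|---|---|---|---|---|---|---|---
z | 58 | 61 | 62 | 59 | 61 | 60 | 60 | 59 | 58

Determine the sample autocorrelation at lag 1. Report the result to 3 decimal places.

Mean z̄ = (58 + 61 + 62 + 59 + 61 + 60 + 60 + 59 + 58)/9 = 59.7778
Numerator Σ_{t=1}^{8}(z_t−z̄)(z_{t+1}−z̄) = -0.6049
Denominator Σ(z_t−z̄)² = 15.5556
r_1 = -0.6049 / 15.5556 = -0.039

-0.039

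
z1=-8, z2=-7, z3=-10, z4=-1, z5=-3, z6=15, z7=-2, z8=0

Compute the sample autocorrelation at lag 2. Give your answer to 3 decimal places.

Mean z̄ = (-8 − 7 − 10 − 1 − 3 + 15 − 2 + 0)/8 = -2.0000
Deviations from mean: -6.0000, -5.0000, -8.0000, 1.0000, -1.0000, 17.0000, 0.0000, 2.0000
Numerator Σ_{t=1}^{6}(z_t−z̄)(z_{t+2}−z̄) = 102.0000
Denominator Σ(z_t−z̄)² = 420.0000
r_2 = 102.0000 / 420.0000 = 0.243

0.243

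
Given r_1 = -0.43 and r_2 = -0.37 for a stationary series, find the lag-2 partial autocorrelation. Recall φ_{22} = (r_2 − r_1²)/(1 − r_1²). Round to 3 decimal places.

-0.681

φ_{22} = (r_2 − r_1²) / (1 − r_1²)
r_1² = (-0.43)² = 0.1849
Numerator = -0.37 − 0.1849 = -0.5549; denominator = 1 − 0.1849 = 0.8151
φ_{22} = -0.5549 / 0.8151 = -0.681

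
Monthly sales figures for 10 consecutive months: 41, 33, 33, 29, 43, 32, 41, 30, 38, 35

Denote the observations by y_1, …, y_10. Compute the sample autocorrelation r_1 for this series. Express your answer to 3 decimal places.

-0.593

Mean ȳ = (41 + 33 + 33 + 29 + 43 + 32 + 41 + 30 + 38 + 35)/10 = 35.5000
Numerator Σ_{t=1}^{9}(y_t−ȳ)(y_{t+1}−ȳ) = -130.7500
Denominator Σ(y_t−ȳ)² = 220.5000
r_1 = -130.7500 / 220.5000 = -0.593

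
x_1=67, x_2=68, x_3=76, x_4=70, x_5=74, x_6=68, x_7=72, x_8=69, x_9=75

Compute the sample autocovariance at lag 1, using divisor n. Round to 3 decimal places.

-3.667

Mean x̄ = (67 + 68 + 76 + 70 + 74 + 68 + 72 + 69 + 75)/9 = 71.0000
Σ_{t=1}^{8}(x_t−x̄)(x_{t+1}−x̄) = -33.0000
γ_1 = -33.0000 / 9 = -3.667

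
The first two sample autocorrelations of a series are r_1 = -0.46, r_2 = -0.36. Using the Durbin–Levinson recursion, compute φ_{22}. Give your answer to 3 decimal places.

-0.725

φ_{22} = (r_2 − r_1²) / (1 − r_1²)
r_1² = (-0.46)² = 0.2116
Numerator = -0.36 − 0.2116 = -0.5716; denominator = 1 − 0.2116 = 0.7884
φ_{22} = -0.5716 / 0.7884 = -0.725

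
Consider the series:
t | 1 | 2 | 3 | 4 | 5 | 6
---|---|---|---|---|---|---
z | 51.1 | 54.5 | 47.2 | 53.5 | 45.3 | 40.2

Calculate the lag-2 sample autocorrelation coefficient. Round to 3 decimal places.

Mean z̄ = (51.1 + 54.5 + 47.2 + 53.5 + 45.3 + 40.2)/6 = 48.6333
Deviations from mean: 2.4667, 5.8667, -1.4333, 4.8667, -3.3333, -8.4333
Numerator Σ_{t=1}^{4}(z_t−z̄)(z_{t+2}−z̄) = -11.2489
Denominator Σ(z_t−z̄)² = 148.4733
r_2 = -11.2489 / 148.4733 = -0.076

-0.076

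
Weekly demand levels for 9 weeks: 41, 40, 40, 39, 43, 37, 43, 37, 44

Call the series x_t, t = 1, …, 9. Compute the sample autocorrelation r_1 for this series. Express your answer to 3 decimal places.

-0.800

Mean x̄ = (41 + 40 + 40 + 39 + 43 + 37 + 43 + 37 + 44)/9 = 40.4444
Numerator Σ_{t=1}^{8}(x_t−x̄)(x_{t+1}−x̄) = -41.7531
Denominator Σ(x_t−x̄)² = 52.2222
r_1 = -41.7531 / 52.2222 = -0.800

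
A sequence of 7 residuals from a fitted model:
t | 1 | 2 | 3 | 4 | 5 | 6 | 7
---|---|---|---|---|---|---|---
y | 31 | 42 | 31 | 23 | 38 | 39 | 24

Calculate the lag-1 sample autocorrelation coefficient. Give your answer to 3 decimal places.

Mean ȳ = (31 + 42 + 31 + 23 + 38 + 39 + 24)/7 = 32.5714
Deviations from mean: -1.5714, 9.4286, -1.5714, -9.5714, 5.4286, 6.4286, -8.5714
Numerator Σ_{t=1}^{6}(y_t−ȳ)(y_{t+1}−ȳ) = -86.7551
Denominator Σ(y_t−ȳ)² = 329.7143
r_1 = -86.7551 / 329.7143 = -0.263

-0.263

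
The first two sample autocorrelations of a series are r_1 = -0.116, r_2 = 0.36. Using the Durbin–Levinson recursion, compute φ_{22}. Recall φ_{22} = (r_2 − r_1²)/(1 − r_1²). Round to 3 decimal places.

0.351

φ_{22} = (r_2 − r_1²) / (1 − r_1²)
r_1² = (-0.116)² = 0.013456
Numerator = 0.36 − 0.0135 = 0.3465; denominator = 1 − 0.0135 = 0.9865
φ_{22} = 0.3465 / 0.9865 = 0.351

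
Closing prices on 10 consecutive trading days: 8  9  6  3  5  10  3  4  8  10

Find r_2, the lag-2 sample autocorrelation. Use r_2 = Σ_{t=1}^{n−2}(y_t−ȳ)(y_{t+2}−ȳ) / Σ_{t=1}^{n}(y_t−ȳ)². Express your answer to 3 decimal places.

-0.551

Mean ȳ = (8 + 9 + 6 + 3 + 5 + 10 + 3 + 4 + 8 + 10)/10 = 6.6000
Numerator Σ_{t=1}^{8}(y_t−ȳ)(y_{t+2}−ȳ) = -37.7200
Denominator Σ(y_t−ȳ)² = 68.4000
r_2 = -37.7200 / 68.4000 = -0.551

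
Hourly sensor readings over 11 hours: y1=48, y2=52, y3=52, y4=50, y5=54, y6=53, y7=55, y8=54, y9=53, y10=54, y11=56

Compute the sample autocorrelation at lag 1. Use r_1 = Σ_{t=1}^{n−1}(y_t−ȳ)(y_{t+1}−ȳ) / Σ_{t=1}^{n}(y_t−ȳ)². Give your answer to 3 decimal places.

Mean ȳ = (48 + 52 + 52 + 50 + 54 + 53 + 55 + 54 + 53 + 54 + 56)/11 = 52.8182
Numerator Σ_{t=1}^{10}(y_t−ȳ)(y_{t+1}−ȳ) = 10.9669
Denominator Σ(y_t−ȳ)² = 51.6364
r_1 = 10.9669 / 51.6364 = 0.212

0.212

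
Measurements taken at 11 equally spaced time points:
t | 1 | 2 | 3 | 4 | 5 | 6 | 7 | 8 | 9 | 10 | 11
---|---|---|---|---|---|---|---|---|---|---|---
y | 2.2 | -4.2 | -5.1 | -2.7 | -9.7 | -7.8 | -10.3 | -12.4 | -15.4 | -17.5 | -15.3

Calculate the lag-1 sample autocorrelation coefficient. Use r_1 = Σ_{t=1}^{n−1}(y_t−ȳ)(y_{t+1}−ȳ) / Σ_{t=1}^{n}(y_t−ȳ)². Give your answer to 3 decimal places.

0.605

Mean ȳ = (2.2 − 4.2 − 5.1 − 2.7 − 9.7 − 7.8 − 10.3 − 12.4 − 15.4 − 17.5 − 15.3)/11 = -8.9273
Numerator Σ_{t=1}^{10}(y_t−ȳ)(y_{t+1}−ȳ) = 224.6629
Denominator Σ(y_t−ȳ)² = 371.4018
r_1 = 224.6629 / 371.4018 = 0.605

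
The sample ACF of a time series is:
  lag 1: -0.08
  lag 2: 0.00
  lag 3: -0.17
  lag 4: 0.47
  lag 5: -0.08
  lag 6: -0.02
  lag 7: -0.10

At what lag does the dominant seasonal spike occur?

4

The largest autocorrelation is r_4 = 0.47; the remaining lags stay at or below 0.00.
The dominant spike at lag 4 indicates a seasonal period of 4.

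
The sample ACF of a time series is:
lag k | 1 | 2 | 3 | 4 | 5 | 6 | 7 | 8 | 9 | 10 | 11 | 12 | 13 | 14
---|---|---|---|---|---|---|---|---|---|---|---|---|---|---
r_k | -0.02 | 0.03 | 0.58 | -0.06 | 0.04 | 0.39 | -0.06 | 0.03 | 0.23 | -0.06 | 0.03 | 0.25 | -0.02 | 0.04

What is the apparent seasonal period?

3

The largest autocorrelation is r_3 = 0.58, with weaker echoes at lags 6 (0.39), 9 (0.23) and 12 (0.25); the remaining lags stay at or below 0.04.
The dominant spike at lag 3 indicates a seasonal period of 3.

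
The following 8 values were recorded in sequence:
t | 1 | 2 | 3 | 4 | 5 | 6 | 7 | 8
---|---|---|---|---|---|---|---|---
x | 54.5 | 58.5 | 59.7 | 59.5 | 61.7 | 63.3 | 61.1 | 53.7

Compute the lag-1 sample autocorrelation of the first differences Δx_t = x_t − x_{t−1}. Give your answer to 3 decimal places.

First differences Δx: 4.0, 1.2, -0.2, 2.2, 1.6, -2.2, -7.4
Mean of differences = -0.1143
Numerator Σ(Δx_t−Δx̄)(Δx_{t+1}−Δx̄) = 20.6841
Denominator Σ(Δx_t−Δx̄)² = 84.3886
r_1(Δx) = 20.6841 / 84.3886 = 0.245

0.245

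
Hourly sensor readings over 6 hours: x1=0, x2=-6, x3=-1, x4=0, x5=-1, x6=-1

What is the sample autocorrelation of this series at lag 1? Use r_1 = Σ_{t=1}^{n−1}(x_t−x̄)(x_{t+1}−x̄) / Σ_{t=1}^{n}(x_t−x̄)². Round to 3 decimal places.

-0.284

Mean x̄ = (0 − 6 − 1 + 0 − 1 − 1)/6 = -1.5000
Numerator Σ_{t=1}^{5}(x_t−x̄)(x_{t+1}−x̄) = -7.2500
Denominator Σ(x_t−x̄)² = 25.5000
r_1 = -7.2500 / 25.5000 = -0.284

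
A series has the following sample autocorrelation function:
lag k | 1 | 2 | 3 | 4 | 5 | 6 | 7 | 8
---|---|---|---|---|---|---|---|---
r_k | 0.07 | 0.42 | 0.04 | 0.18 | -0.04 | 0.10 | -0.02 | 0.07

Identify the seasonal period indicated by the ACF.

2

The largest autocorrelation is r_2 = 0.42, with a weaker echo at lag 4 (0.18); the remaining lags stay at or below 0.10.
The dominant spike at lag 2 indicates a seasonal period of 2.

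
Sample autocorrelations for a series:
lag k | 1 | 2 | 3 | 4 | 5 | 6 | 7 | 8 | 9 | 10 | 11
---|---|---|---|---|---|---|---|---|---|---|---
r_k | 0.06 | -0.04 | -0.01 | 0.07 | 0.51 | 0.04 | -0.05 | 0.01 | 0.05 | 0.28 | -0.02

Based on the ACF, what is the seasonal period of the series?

5

The largest autocorrelation is r_5 = 0.51, with a weaker echo at lag 10 (0.28); the remaining lags stay at or below 0.07.
The dominant spike at lag 5 indicates a seasonal period of 5.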